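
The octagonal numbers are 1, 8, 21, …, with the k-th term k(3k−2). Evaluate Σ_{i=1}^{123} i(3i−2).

Σ i(3i−2) = 3Σi² − 2Σi over i = 1..123.
Σi = 7626 and Σi² = 627874.
3·627874 − 2·7626 = 1868370.

1868370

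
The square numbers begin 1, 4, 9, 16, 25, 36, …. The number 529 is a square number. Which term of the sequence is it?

We need n² = 529, so n = √529 = 23.

23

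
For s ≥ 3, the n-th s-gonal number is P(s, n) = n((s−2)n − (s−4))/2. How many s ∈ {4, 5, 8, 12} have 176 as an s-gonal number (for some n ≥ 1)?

s = 4: P(4, 13) = 169 and P(4, 14) = 196; 176 is not s-gonal.
s = 5: P(5, 11) = 176. ✓
s = 8: P(8, 8) = 176. ✓
s = 12: P(12, 6) = 156 and P(12, 7) = 217; 176 is not s-gonal.
Hits: s ∈ {5, 8} → 2.

2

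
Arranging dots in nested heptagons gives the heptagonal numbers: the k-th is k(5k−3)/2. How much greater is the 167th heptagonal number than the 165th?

1657

167·(5·167 − 3)/2 = 69472 and 165·(5·165 − 3)/2 = 67815.
Difference: 69472 − 67815 = 1657.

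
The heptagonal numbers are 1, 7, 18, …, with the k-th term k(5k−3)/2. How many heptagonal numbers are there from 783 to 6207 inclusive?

The n-th heptagonal number is n(5n−3)/2.
Smallest index with value ≥ 783: n = 18 (giving 783).
Largest index with value ≤ 6207: n = 50 (giving 6175).
Indices 18 through 50: 33 terms.

33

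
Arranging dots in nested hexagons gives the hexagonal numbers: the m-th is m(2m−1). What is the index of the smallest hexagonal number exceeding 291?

Solve n(2n−1) > 291 for integer n.
The largest n with value ≤ 291 is 12 (since 276 ≤ 291 < 325), so the first above is n = 13, value 325.

13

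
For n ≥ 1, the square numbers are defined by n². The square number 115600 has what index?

We need n² = 115600, so n = √115600 = 340.
Check: 340² = 115600. ✓

340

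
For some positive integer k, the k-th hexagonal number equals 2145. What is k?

Set n(2n−1) = 2145, giving 2n² − n − 2145 = 0.
The discriminant is 1 + 8·2145 = 17161, and √17161 = 131.
So n = (1 + 131) / 4 = 132/4 = 33.
Check: 33·(2·33 − 1) = 2145. ✓

33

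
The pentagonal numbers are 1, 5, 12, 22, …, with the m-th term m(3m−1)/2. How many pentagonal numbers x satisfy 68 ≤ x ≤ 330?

The n-th pentagonal number is n(3n−1)/2.
Smallest index with value ≥ 68: n = 7 (giving 70).
Largest index with value ≤ 330: n = 15 (giving 330).
Indices 7 through 15: 9 terms.

9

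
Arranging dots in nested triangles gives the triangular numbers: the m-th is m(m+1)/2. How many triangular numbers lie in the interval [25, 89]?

6

The n-th triangular number is n(n+1)/2.
Smallest index with value ≥ 25: n = 7 (giving 28).
Largest index with value ≤ 89: n = 12 (giving 78).
Indices 7 through 12: 6 terms.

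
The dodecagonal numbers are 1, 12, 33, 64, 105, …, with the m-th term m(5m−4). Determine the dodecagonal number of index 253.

319033

The 253rd dodecagonal number is n(5n−4) with n = 253.
253·(5·253 − 4) = 253·1261 = 319033.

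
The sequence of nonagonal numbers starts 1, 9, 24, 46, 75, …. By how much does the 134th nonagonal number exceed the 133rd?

Consecutive nonagonal numbers differ by 7n − 6: here 7·134 − 6 = 932.

932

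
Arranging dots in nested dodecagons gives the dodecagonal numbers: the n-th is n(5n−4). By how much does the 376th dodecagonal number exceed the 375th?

3751

Consecutive dodecagonal numbers differ by 10n − 9: here 10·376 − 9 = 3751.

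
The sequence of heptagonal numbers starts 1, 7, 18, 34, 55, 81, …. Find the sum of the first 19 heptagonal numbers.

5890

Σ i(5i−3)/2 = (5Σi² − 3Σi) / 2 over i = 1..19.
Σi = 190 and Σi² = 2470.
(5·2470 − 3·190) / 2 = 11780/2 = 5890.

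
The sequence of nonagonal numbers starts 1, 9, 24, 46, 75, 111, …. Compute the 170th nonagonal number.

The 170th nonagonal number is n(7n−5)/2 with n = 170.
170·(7·170 − 5)/2 = 170·1185/2 = 100725.

100725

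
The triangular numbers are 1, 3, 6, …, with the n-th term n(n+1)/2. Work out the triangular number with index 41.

The 41st triangular number is n(n+1)/2 with n = 41.
41·42/2 = 1722/2 = 861.

861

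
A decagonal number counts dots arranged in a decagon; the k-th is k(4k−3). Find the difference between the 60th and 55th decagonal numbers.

2285

60·(4·60 − 3) = 14220 and 55·(4·55 − 3) = 11935.
Difference: 14220 − 11935 = 2285.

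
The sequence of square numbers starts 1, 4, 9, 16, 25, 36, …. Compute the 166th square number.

27556

The 166th square number is n² with n = 166.
166² = 27556.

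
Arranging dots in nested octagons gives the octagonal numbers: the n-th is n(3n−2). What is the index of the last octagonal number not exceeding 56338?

137

Solve n(3n−2) ≤ 56338 for integer n.
n = 137 gives 56033 ≤ 56338, while n = 138 gives 56856 > 56338; so the answer is index 137.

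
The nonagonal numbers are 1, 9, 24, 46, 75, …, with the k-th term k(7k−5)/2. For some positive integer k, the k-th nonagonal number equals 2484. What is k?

Set n(7n−5)/2 = 2484, giving 7n² − 5n − 4968 = 0.
So n = (5 + 373) / 14 = 378/14 = 27.

27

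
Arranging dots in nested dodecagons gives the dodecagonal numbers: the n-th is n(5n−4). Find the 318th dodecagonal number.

504348

The 318th dodecagonal number is n(5n−4) with n = 318.
318·(5·318 − 4) = 318·1586 = 504348.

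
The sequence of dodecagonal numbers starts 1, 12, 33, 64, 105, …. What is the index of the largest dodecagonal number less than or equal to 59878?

Solve n(5n−4) ≤ 59878 for integer n.
n = 109 gives 58969 ≤ 59878, while n = 110 gives 60060 > 59878; so the answer is index 109.

109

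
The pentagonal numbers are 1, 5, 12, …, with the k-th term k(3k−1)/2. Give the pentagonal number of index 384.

220992

The 384th pentagonal number is n(3n−1)/2 with n = 384.
384·(3·384 − 1)/2 = 384·1151/2 = 220992.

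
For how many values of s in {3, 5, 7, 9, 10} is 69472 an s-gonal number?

s = 3: P(3, 372) = 69378 and P(3, 373) = 69751; 69472 is not s-gonal.
s = 5: P(5, 215) = 69230 and P(5, 216) = 69876; 69472 is not s-gonal.
s = 7: P(7, 167) = 69472. ✓
s = 9: P(9, 141) = 69231 and P(9, 142) = 70219; 69472 is not s-gonal.
s = 10: P(10, 132) = 69300 and P(10, 133) = 70357; 69472 is not s-gonal.
Hits: s ∈ {7} → 1.

1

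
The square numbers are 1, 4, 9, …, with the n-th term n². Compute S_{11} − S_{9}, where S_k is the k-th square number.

40

11² = 121 and 9² = 81.
Difference: 121 − 81 = 40.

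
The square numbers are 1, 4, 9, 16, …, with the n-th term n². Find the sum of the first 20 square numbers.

2870

Σ_{i=1}^{20} i² = 20·21·41/6 = 2870.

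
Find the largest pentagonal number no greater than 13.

12

Solve n(3n−1)/2 ≤ 13 for integer n.
n = 3 gives 12 ≤ 13, while n = 4 gives 22 > 13; so the answer is 12.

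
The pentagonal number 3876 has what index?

51

Set n(3n−1)/2 = 3876, giving 3n² − n − 7752 = 0.
So n = (1 + 305) / 6 = 306/6 = 51.
Check: 51·(3·51 − 1)/2 = 3876. ✓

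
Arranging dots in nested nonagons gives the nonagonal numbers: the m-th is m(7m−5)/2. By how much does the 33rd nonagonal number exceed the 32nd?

225

Consecutive nonagonal numbers differ by 7n − 6: here 7·33 − 6 = 225.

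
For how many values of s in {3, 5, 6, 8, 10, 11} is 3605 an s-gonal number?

1

s = 3: P(3, 84) = 3570 and P(3, 85) = 3655; 3605 is not s-gonal.
s = 5: P(5, 49) = 3577 and P(5, 50) = 3725; 3605 is not s-gonal.
s = 6: P(6, 42) = 3486 and P(6, 43) = 3655; 3605 is not s-gonal.
s = 8: P(8, 35) = 3605. ✓
s = 10: P(10, 30) = 3510 and P(10, 31) = 3751; 3605 is not s-gonal.
s = 11: P(11, 28) = 3430 and P(11, 29) = 3683; 3605 is not s-gonal.
Hits: s ∈ {8} → 1.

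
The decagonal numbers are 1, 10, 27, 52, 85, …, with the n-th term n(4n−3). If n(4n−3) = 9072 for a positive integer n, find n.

Set n(4n−3) = 9072, giving 4n² − 3n − 9072 = 0.
The discriminant is 9 + 16·9072 = 145161, and √145161 = 381.
So n = (3 + 381) / 8 = 384/8 = 48.
Check: 48·(4·48 − 3) = 9072. ✓

48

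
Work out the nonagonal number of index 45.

6975

The 45th nonagonal number is n(7n−5)/2 with n = 45.
45·(7·45 − 5)/2 = 45·310/2 = 45·155 = 6975.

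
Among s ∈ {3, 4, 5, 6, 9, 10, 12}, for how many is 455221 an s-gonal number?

1

s = 3: P(3, 953) = 454581 and P(3, 954) = 455535; 455221 is not s-gonal.
s = 4: P(4, 674) = 454276 and P(4, 675) = 455625; 455221 is not s-gonal.
s = 5: P(5, 551) = 455126 and P(5, 552) = 456780; 455221 is not s-gonal.
s = 6: P(6, 477) = 454581 and P(6, 478) = 456490; 455221 is not s-gonal.
s = 9: P(9, 361) = 455221. ✓
s = 10: P(10, 337) = 453265 and P(10, 338) = 455962; 455221 is not s-gonal.
s = 12: P(12, 302) = 454812 and P(12, 303) = 457833; 455221 is not s-gonal.
Hits: s ∈ {9} → 1.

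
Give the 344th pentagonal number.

177332

344·(3·344 − 1)/2 = 344·1031/2 = 177332.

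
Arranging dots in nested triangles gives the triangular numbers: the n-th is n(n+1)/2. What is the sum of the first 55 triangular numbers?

29260

Σ i(i+1)/2 = (Σi² + Σi) / 2 over i = 1..55.
Σi = 1540 and Σi² = 56980.
(1·56980 + 1·1540) / 2 = 58520/2 = 29260.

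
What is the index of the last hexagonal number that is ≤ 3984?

44

Solve n(2n−1) ≤ 3984 for integer n.
n = 44 gives 3828 ≤ 3984, while n = 45 gives 4005 > 3984; so the answer is index 44.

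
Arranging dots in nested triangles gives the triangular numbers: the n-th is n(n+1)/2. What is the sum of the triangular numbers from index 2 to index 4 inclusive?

19

Σ i(i+1)/2 = (Σi² + Σi) / 2 over i = 2..4.
Σi = 10 − 1 = 9 and Σi² = 30 − 1 = 29.
(1·29 + 1·9) / 2 = 38/2 = 19.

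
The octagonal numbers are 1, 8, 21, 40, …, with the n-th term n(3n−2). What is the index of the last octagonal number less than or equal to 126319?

205

Solve n(3n−2) ≤ 126319 for integer n.
n = 205 gives 125665 ≤ 126319, while n = 206 gives 126896 > 126319; so the answer is index 205.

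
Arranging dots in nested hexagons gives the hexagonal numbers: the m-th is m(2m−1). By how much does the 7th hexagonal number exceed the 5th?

7·(2·7 − 1) = 91 and 5·(2·5 − 1) = 45.
Difference: 91 − 45 = 46.

46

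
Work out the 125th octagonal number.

The 125th octagonal number is n(3n−2) with n = 125.
125·(3·125 − 2) = 125·373 = 46625.

46625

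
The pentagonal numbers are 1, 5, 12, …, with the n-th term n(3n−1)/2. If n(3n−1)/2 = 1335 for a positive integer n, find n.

Set n(3n−1)/2 = 1335, giving 3n² − n − 2670 = 0.
The discriminant is 1 + 24·1335 = 32041, and √32041 = 179.
So n = (1 + 179) / 6 = 180/6 = 30.

30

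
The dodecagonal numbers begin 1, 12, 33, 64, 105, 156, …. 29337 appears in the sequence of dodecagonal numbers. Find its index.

Set n(5n−4) = 29337, giving 5n² − 4n − 29337 = 0.
The discriminant is 16 + 20·29337 = 586756, and √586756 = 766.
So n = (4 + 766) / 10 = 770/10 = 77.
Check: 77·(5·77 − 4) = 29337. ✓

77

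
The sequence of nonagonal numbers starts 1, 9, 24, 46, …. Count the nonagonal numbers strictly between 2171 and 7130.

20

The n-th nonagonal number is n(7n−5)/2.
Smallest index with value > 2171: n = 26 (giving 2301).
Largest index with value < 7130: n = 45 (giving 6975).
Indices 26 through 45: 20 terms.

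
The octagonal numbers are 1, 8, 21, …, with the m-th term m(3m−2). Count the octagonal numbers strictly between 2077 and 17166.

The n-th octagonal number is n(3n−2).
Smallest index with value > 2077: n = 27 (giving 2133).
Largest index with value < 17166: n = 75 (giving 16725).
Indices 27 through 75: 49 terms.

49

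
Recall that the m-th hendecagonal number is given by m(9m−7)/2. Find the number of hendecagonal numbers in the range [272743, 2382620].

482

The n-th hendecagonal number is n(9n−7)/2.
Smallest index with value ≥ 272743: n = 247 (giving 273676).
Largest index with value ≤ 2382620: n = 728 (giving 2382380).
Indices 247 through 728: 482 terms.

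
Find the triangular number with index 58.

The 58th triangular number is n(n+1)/2 with n = 58.
58·59/2 = 3422/2 = 1711.

1711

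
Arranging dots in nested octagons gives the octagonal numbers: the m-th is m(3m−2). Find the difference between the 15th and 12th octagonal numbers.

15·(3·15 − 2) = 645 and 12·(3·12 − 2) = 408.
Difference: 645 − 408 = 237.

237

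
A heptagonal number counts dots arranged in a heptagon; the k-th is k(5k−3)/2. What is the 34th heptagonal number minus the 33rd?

166

Consecutive heptagonal numbers differ by 5n − 4: here 5·34 − 4 = 166.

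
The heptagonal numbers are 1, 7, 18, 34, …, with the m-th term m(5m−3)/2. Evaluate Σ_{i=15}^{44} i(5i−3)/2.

Σ i(5i−3)/2 = (5Σi² − 3Σi) / 2 over i = 15..44.
Σi = 990 − 105 = 885 and Σi² = 29370 − 1015 = 28355.
(5·28355 − 3·885) / 2 = 139120/2 = 69560.

69560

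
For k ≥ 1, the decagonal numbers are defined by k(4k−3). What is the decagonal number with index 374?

The 374th decagonal number is n(4n−3) with n = 374.
374·(4·374 − 3) = 374·1493 = 558382.

558382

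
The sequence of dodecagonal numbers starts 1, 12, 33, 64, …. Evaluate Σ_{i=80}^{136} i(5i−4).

Σ i(5i−4) = 5Σi² − 4Σi over i = 80..136.
Σi = 9316 − 3160 = 6156 and Σi² = 847756 − 167480 = 680276.
5·680276 − 4·6156 = 3376756.

3376756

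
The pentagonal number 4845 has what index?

57

Set n(3n−1)/2 = 4845, giving 3n² − n − 9690 = 0.
The discriminant is 1 + 24·4845 = 116281, and √116281 = 341.
So n = (1 + 341) / 6 = 342/6 = 57.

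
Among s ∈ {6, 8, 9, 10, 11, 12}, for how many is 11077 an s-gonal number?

s = 6: P(6, 74) = 10878 and P(6, 75) = 11175; 11077 is not s-gonal.
s = 8: P(8, 61) = 11041 and P(8, 62) = 11408; 11077 is not s-gonal.
s = 9: P(9, 56) = 10836 and P(9, 57) = 11229; 11077 is not s-gonal.
s = 10: P(10, 53) = 11077. ✓
s = 11: P(11, 50) = 11075 and P(11, 51) = 11526; 11077 is not s-gonal.
s = 12: P(12, 47) = 10857 and P(12, 48) = 11328; 11077 is not s-gonal.
Hits: s ∈ {10} → 1.

1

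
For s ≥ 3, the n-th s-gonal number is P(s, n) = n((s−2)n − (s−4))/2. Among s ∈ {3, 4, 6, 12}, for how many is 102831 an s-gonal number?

2

s = 3: P(3, 453) = 102831. ✓
s = 4: P(4, 320) = 102400 and P(4, 321) = 103041; 102831 is not s-gonal.
s = 6: P(6, 227) = 102831. ✓
s = 12: P(12, 143) = 101673 and P(12, 144) = 103104; 102831 is not s-gonal.
Hits: s ∈ {3, 6} → 2.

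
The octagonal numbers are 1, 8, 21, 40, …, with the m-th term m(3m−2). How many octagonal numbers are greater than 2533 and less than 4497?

10

The n-th octagonal number is n(3n−2).
Smallest index with value > 2533: n = 30 (giving 2640).
Largest index with value < 4497: n = 39 (giving 4485).
Indices 30 through 39: 10 terms.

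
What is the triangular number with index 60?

1830

The 60th triangular number is n(n+1)/2 with n = 60.
60·61/2 = 3660/2 = 1830.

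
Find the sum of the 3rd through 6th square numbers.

86

Σ_{i=3}^{6} i² = 91 − 5 = 86.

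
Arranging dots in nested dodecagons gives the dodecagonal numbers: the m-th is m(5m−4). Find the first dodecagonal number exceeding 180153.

181641

Solve n(5n−4) > 180153 for integer n.
The largest n with value ≤ 180153 is 190 (since 179740 ≤ 180153 < 181641), so the first above is n = 191, value 181641.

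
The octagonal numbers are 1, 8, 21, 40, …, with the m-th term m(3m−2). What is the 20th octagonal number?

1160

20·(3·20 − 2) = 20·58 = 1160.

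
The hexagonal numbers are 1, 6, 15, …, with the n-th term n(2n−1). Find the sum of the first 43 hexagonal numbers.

53922

Σ i(2i−1) = 2Σi² − Σi over i = 1..43.
Σi = 946 and Σi² = 27434.
2·27434 − 1·946 = 53922.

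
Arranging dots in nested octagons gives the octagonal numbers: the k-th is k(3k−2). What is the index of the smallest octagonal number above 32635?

Solve n(3n−2) > 32635 for integer n.
The largest n with value ≤ 32635 is 104 (since 32240 ≤ 32635 < 32865), so the first above is n = 105, value 32865.

105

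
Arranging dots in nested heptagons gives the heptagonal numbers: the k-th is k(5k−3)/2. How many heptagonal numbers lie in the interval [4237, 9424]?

The n-th heptagonal number is n(5n−3)/2.
Smallest index with value ≥ 4237: n = 42 (giving 4347).
Largest index with value ≤ 9424: n = 61 (giving 9211).
Indices 42 through 61: 20 terms.

20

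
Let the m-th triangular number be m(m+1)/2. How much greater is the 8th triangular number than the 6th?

8·9/2 = 36 and 6·7/2 = 21.
Difference: 36 − 21 = 15.

15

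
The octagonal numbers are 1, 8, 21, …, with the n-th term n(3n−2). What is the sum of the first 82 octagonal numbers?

554689

Σ i(3i−2) = 3Σi² − 2Σi over i = 1..82.
Σi = 3403 and Σi² = 187165.
3·187165 − 2·3403 = 554689.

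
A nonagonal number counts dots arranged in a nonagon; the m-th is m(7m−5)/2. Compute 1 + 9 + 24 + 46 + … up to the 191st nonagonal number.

Σ i(7i−5)/2 = (7Σi² − 5Σi) / 2 over i = 1..191.
Σi = 18336 and Σi² = 2340896.
(7·2340896 − 5·18336) / 2 = 16294592/2 = 8147296.

8147296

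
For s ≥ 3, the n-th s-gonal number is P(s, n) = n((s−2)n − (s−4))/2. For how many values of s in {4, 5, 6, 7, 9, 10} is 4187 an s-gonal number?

s = 4: P(4, 64) = 4096 and P(4, 65) = 4225; 4187 is not s-gonal.
s = 5: P(5, 53) = 4187. ✓
s = 6: P(6, 46) = 4186 and P(6, 47) = 4371; 4187 is not s-gonal.
s = 7: P(7, 41) = 4141 and P(7, 42) = 4347; 4187 is not s-gonal.
s = 9: P(9, 34) = 3961 and P(9, 35) = 4200; 4187 is not s-gonal.
s = 10: P(10, 32) = 4000 and P(10, 33) = 4257; 4187 is not s-gonal.
Hits: s ∈ {5} → 1.

1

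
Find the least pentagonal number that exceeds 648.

651

Solve n(3n−1)/2 > 648 for integer n.
The largest n with value ≤ 648 is 20 (since 590 ≤ 648 < 651), so the first above is n = 21, value 651.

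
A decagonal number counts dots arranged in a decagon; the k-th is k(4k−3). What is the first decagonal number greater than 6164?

Solve n(4n−3) > 6164 for integer n.
The largest n with value ≤ 6164 is 39 (since 5967 ≤ 6164 < 6280), so the first above is n = 40, value 6280.

6280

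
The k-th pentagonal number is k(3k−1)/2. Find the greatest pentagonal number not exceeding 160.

Solve n(3n−1)/2 ≤ 160 for integer n.
n = 10 gives 145 ≤ 160, while n = 11 gives 176 > 160; so the answer is 145.

145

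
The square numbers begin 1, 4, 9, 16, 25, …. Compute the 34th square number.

34² = 1156.

1156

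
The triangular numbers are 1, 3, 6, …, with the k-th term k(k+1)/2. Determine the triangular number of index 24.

24·25/2 = 600/2 = 300.

300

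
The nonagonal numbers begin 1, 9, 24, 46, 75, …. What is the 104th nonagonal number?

The 104th nonagonal number is n(7n−5)/2 with n = 104.
104·(7·104 − 5)/2 = 104·723/2 = 37596.

37596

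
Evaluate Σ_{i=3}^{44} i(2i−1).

57743

Σ i(2i−1) = 2Σi² − Σi over i = 3..44.
Σi = 990 − 3 = 987 and Σi² = 29370 − 5 = 29365.
2·29365 − 1·987 = 57743.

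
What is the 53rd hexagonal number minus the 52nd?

Consecutive hexagonal numbers differ by 4n − 3: here 4·53 − 3 = 209.

209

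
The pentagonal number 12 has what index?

3

Set n(3n−1)/2 = 12, giving 3n² − n − 24 = 0.
The discriminant is 1 + 24·12 = 289, and √289 = 17.
So n = (1 + 17) / 6 = 18/6 = 3.
Check: 3·(3·3 − 1)/2 = 12. ✓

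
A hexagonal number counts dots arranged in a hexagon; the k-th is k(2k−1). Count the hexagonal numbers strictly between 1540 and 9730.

The n-th hexagonal number is n(2n−1).
Smallest index with value > 1540: n = 29 (giving 1653).
Largest index with value < 9730: n = 69 (giving 9453).
Indices 29 through 69: 41 terms.

41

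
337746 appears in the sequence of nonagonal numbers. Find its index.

Set n(7n−5)/2 = 337746, giving 7n² − 5n − 675492 = 0.
The discriminant is 25 + 56·337746 = 18913801, and √18913801 = 4349.
So n = (5 + 4349) / 14 = 4354/14 = 311.

311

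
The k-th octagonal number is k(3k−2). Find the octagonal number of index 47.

6533

The 47th octagonal number is n(3n−2) with n = 47.
47·(3·47 − 2) = 47·139 = 6533.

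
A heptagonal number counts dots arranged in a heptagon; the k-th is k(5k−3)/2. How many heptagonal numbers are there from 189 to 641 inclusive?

8

The n-th heptagonal number is n(5n−3)/2.
Smallest index with value ≥ 189: n = 9 (giving 189).
Largest index with value ≤ 641: n = 16 (giving 616).
Indices 9 through 16: 8 terms.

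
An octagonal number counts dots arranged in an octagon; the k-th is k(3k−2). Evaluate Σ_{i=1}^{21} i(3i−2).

9471

Σ i(3i−2) = 3Σi² − 2Σi over i = 1..21.
Σi = 231 and Σi² = 3311.
3·3311 − 2·231 = 9471.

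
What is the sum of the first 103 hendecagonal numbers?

1644292

Σ i(9i−7)/2 = (9Σi² − 7Σi) / 2 over i = 1..103.
Σi = 5356 and Σi² = 369564.
(9·369564 − 7·5356) / 2 = 3288584/2 = 1644292.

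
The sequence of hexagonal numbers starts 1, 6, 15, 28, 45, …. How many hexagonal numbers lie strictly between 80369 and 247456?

151

The n-th hexagonal number is n(2n−1).
Smallest index with value > 80369: n = 201 (giving 80601).
Largest index with value < 247456: n = 351 (giving 246051).
Indices 201 through 351: 151 terms.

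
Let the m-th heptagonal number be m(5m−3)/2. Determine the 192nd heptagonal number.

The 192nd heptagonal number is n(5n−3)/2 with n = 192.
192·(5·192 − 3)/2 = 192·957/2 = 91872.

91872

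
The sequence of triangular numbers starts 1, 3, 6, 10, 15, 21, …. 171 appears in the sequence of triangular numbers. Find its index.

Set n(n+1)/2 = 171, giving n² + n − 342 = 0.
So n = (-1 + 37) / 2 = 36/2 = 18.
Check: 18·19/2 = 171. ✓

18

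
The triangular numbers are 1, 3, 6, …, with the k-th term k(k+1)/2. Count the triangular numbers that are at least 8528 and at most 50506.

The n-th triangular number is n(n+1)/2.
Smallest index with value ≥ 8528: n = 131 (giving 8646).
Largest index with value ≤ 50506: n = 317 (giving 50403).
Indices 131 through 317: 187 terms.

187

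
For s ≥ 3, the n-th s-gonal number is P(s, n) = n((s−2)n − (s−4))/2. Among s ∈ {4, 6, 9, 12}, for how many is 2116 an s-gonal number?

1

s = 4: P(4, 46) = 2116. ✓
s = 6: P(6, 32) = 2016 and P(6, 33) = 2145; 2116 is not s-gonal.
s = 9: P(9, 24) = 1956 and P(9, 25) = 2125; 2116 is not s-gonal.
s = 12: P(12, 20) = 1920 and P(12, 21) = 2121; 2116 is not s-gonal.
Hits: s ∈ {4} → 1.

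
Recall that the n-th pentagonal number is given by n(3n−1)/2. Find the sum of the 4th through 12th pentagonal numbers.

918

Σ i(3i−1)/2 = (3Σi² − Σi) / 2 over i = 4..12.
Σi = 78 − 6 = 72 and Σi² = 650 − 14 = 636.
(3·636 − 1·72) / 2 = 1836/2 = 918.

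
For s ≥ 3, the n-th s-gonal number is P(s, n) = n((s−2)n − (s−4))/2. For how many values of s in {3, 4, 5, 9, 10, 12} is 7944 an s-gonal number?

1

s = 3: P(3, 125) = 7875 and P(3, 126) = 8001; 7944 is not s-gonal.
s = 4: P(4, 89) = 7921 and P(4, 90) = 8100; 7944 is not s-gonal.
s = 5: P(5, 72) = 7740 and P(5, 73) = 7957; 7944 is not s-gonal.
s = 9: P(9, 48) = 7944. ✓
s = 10: P(10, 44) = 7612 and P(10, 45) = 7965; 7944 is not s-gonal.
s = 12: P(12, 40) = 7840 and P(12, 41) = 8241; 7944 is not s-gonal.
Hits: s ∈ {9} → 1.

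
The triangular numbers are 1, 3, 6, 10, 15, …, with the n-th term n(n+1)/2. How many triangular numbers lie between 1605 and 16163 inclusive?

The n-th triangular number is n(n+1)/2.
Smallest index with value ≥ 1605: n = 57 (giving 1653).
Largest index with value ≤ 16163: n = 179 (giving 16110).
Indices 57 through 179: 123 terms.

123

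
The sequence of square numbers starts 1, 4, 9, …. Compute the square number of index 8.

64

The 8th square number is n² with n = 8.
8² = 64.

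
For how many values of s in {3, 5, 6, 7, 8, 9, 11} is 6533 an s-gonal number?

1

s = 3: P(3, 113) = 6441 and P(3, 114) = 6555; 6533 is not s-gonal.
s = 5: P(5, 66) = 6501 and P(5, 67) = 6700; 6533 is not s-gonal.
s = 6: P(6, 57) = 6441 and P(6, 58) = 6670; 6533 is not s-gonal.
s = 7: P(7, 51) = 6426 and P(7, 52) = 6682; 6533 is not s-gonal.
s = 8: P(8, 47) = 6533. ✓
s = 9: P(9, 43) = 6364 and P(9, 44) = 6666; 6533 is not s-gonal.
s = 11: P(11, 38) = 6365 and P(11, 39) = 6708; 6533 is not s-gonal.
Hits: s ∈ {8} → 1.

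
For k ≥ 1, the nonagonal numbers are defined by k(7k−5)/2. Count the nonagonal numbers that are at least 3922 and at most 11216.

The n-th nonagonal number is n(7n−5)/2.
Smallest index with value ≥ 3922: n = 34 (giving 3961).
Largest index with value ≤ 11216: n = 56 (giving 10836).
Indices 34 through 56: 23 terms.

23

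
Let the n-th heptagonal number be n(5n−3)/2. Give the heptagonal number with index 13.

403

The 13th heptagonal number is n(5n−3)/2 with n = 13.
13·(5·13 − 3)/2 = 13·62/2 = 13·31 = 403.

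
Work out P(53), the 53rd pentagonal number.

4187

The 53rd pentagonal number is n(3n−1)/2 with n = 53.
53·(3·53 − 1)/2 = 53·158/2 = 53·79 = 4187.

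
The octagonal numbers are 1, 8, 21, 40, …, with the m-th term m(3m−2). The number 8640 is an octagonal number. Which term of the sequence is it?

54

Set n(3n−2) = 8640, giving 3n² − 2n − 8640 = 0.
The discriminant is 4 + 12·8640 = 103684, and √103684 = 322.
So n = (2 + 322) / 6 = 324/6 = 54.
Check: 54·(3·54 − 2) = 8640. ✓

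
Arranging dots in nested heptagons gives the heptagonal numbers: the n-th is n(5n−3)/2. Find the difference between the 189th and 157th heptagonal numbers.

189·(5·189 − 3)/2 = 89019 and 157·(5·157 − 3)/2 = 61387.
Difference: 89019 − 61387 = 27632.

27632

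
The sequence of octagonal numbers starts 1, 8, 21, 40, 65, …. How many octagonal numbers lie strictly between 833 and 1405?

The n-th octagonal number is n(3n−2).
Smallest index with value > 833: n = 18 (giving 936).
Largest index with value < 1405: n = 21 (giving 1281).
Indices 18 through 21: 4 terms.

4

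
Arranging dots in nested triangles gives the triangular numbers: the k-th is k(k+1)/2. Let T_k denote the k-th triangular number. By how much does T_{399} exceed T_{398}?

399

Consecutive triangular numbers differ by n: T_{399} − T_{398} = 399.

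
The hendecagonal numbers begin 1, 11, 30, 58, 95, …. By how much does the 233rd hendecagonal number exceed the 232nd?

2089

Consecutive hendecagonal numbers differ by 9n − 8: here 9·233 − 8 = 2089.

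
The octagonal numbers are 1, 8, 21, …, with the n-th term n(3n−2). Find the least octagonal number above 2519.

Solve n(3n−2) > 2519 for integer n.
The largest n with value ≤ 2519 is 29 (since 2465 ≤ 2519 < 2640), so the first above is n = 30, value 2640.

2640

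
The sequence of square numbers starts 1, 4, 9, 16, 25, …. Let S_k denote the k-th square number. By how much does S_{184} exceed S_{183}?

n² − (n−1)² = 2n − 1, so 184² − 183² = 2·184 − 1 = 367.

367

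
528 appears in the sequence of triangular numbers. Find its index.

Set n(n+1)/2 = 528, giving n² + n − 1056 = 0.
The discriminant is 1 + 8·528 = 4225, and √4225 = 65.
So n = (-1 + 65) / 2 = 64/2 = 32.
Check: 32·33/2 = 528. ✓

32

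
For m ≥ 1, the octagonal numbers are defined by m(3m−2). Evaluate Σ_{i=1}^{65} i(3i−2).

Σ i(3i−2) = 3Σi² − 2Σi over i = 1..65.
Σi = 2145 and Σi² = 93665.
3·93665 − 2·2145 = 276705.

276705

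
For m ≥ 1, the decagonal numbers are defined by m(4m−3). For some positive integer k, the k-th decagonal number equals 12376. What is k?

56

Set n(4n−3) = 12376, giving 4n² − 3n − 12376 = 0.
So n = (3 + 445) / 8 = 448/8 = 56.
Check: 56·(4·56 − 3) = 12376. ✓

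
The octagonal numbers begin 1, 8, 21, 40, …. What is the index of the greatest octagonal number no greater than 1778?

Solve n(3n−2) ≤ 1778 for integer n.
n = 24 gives 1680 ≤ 1778, while n = 25 gives 1825 > 1778; so the answer is index 24.

24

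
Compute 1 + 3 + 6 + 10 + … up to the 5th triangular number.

35

Σ i(i+1)/2 = (Σi² + Σi) / 2 over i = 1..5.
Σi = 15 and Σi² = 55.
(1·55 + 1·15) / 2 = 70/2 = 35.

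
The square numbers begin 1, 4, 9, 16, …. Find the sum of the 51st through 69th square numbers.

Σ_{i=51}^{69} i² = 111895 − 42925 = 68970.

68970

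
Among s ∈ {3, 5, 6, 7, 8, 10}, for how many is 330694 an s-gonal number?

s = 3: P(3, 812) = 330078 and P(3, 813) = 330891; 330694 is not s-gonal.
s = 5: P(5, 469) = 329707 and P(5, 470) = 331115; 330694 is not s-gonal.
s = 6: P(6, 406) = 329266 and P(6, 407) = 330891; 330694 is not s-gonal.
s = 7: P(7, 364) = 330694. ✓
s = 8: P(8, 332) = 330008 and P(8, 333) = 332001; 330694 is not s-gonal.
s = 10: P(10, 287) = 328615 and P(10, 288) = 330912; 330694 is not s-gonal.
Hits: s ∈ {7} → 1.

1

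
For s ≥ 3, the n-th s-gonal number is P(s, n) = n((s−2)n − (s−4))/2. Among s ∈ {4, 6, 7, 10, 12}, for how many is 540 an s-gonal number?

s = 4: P(4, 23) = 529 and P(4, 24) = 576; 540 is not s-gonal.
s = 6: P(6, 16) = 496 and P(6, 17) = 561; 540 is not s-gonal.
s = 7: P(7, 15) = 540. ✓
s = 10: P(10, 12) = 540. ✓
s = 12: P(12, 10) = 460 and P(12, 11) = 561; 540 is not s-gonal.
Hits: s ∈ {7, 10} → 2.

2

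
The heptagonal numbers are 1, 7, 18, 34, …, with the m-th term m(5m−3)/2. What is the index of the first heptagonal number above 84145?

184

Solve n(5n−3)/2 > 84145 for integer n.
The largest n with value ≤ 84145 is 183 (since 83448 ≤ 84145 < 84364), so the first above is n = 184, value 84364.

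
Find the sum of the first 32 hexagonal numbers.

Σ i(2i−1) = 2Σi² − Σi over i = 1..32.
Σi = 528 and Σi² = 11440.
2·11440 − 1·528 = 22352.

22352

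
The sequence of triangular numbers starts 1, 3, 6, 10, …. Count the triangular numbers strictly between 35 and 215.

The n-th triangular number is n(n+1)/2.
Smallest index with value > 35: n = 8 (giving 36).
Largest index with value < 215: n = 20 (giving 210).
Indices 8 through 20: 13 terms.

13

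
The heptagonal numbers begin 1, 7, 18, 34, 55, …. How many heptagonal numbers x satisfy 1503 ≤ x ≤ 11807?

The n-th heptagonal number is n(5n−3)/2.
Smallest index with value ≥ 1503: n = 25 (giving 1525).
Largest index with value ≤ 11807: n = 69 (giving 11799).
Indices 25 through 69: 45 terms.

45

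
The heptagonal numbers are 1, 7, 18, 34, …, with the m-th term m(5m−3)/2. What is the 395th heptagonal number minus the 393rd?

3937

395·(5·395 − 3)/2 = 389470 and 393·(5·393 − 3)/2 = 385533.
Difference: 389470 − 385533 = 3937.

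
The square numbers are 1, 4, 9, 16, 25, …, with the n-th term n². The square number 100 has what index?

10

We need n² = 100, so n = √100 = 10.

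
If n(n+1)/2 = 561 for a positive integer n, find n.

Set n(n+1)/2 = 561, giving n² + n − 1122 = 0.
So n = (-1 + 67) / 2 = 66/2 = 33.
Check: 33·34/2 = 561. ✓

33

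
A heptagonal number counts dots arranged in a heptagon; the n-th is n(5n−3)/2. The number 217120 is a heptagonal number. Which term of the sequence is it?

295

Set n(5n−3)/2 = 217120, giving 5n² − 3n − 434240 = 0.
So n = (3 + 2947) / 10 = 2950/10 = 295.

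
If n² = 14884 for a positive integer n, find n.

We need n² = 14884, so n = √14884 = 122.
Check: 122² = 14884. ✓

122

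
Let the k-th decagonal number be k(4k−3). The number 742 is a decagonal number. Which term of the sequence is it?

14

Set n(4n−3) = 742, giving 4n² − 3n − 742 = 0.
The discriminant is 9 + 16·742 = 11881, and √11881 = 109.
So n = (3 + 109) / 8 = 112/8 = 14.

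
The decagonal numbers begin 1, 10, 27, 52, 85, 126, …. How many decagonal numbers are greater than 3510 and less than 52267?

84

The n-th decagonal number is n(4n−3).
Smallest index with value > 3510: n = 31 (giving 3751).
Largest index with value < 52267: n = 114 (giving 51642).
Indices 31 through 114: 84 terms.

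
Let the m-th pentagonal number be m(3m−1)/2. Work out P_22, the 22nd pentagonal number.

The 22nd pentagonal number is n(3n−1)/2 with n = 22.
22·(3·22 − 1)/2 = 22·65/2 = 715.

715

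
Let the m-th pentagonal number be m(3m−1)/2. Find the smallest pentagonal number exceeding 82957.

83426

Solve n(3n−1)/2 > 82957 for integer n.
The largest n with value ≤ 82957 is 235 (since 82720 ≤ 82957 < 83426), so the first above is n = 236, value 83426.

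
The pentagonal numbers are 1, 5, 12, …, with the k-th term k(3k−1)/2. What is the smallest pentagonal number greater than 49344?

49595

Solve n(3n−1)/2 > 49344 for integer n.
The largest n with value ≤ 49344 is 181 (since 49051 ≤ 49344 < 49595), so the first above is n = 182, value 49595.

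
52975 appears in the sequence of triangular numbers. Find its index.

325

Set n(n+1)/2 = 52975, giving n² + n − 105950 = 0.
So n = (-1 + 651) / 2 = 650/2 = 325.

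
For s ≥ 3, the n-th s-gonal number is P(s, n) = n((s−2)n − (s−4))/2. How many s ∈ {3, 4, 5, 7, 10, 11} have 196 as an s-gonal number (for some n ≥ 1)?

s = 3: P(3, 19) = 190 and P(3, 20) = 210; 196 is not s-gonal.
s = 4: P(4, 14) = 196. ✓
s = 5: P(5, 11) = 176 and P(5, 12) = 210; 196 is not s-gonal.
s = 7: P(7, 9) = 189 and P(7, 10) = 235; 196 is not s-gonal.
s = 10: P(10, 7) = 175 and P(10, 8) = 232; 196 is not s-gonal.
s = 11: P(11, 7) = 196. ✓
Hits: s ∈ {4, 11} → 2.

2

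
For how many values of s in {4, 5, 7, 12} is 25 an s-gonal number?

1

s = 4: P(4, 5) = 25. ✓
s = 5: P(5, 4) = 22 and P(5, 5) = 35; 25 is not s-gonal.
s = 7: P(7, 3) = 18 and P(7, 4) = 34; 25 is not s-gonal.
s = 12: P(12, 2) = 12 and P(12, 3) = 33; 25 is not s-gonal.
Hits: s ∈ {4} → 1.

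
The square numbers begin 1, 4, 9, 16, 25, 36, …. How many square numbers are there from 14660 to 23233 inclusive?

31

The n-th square number is n².
Smallest index with value ≥ 14660: n = 122 (giving 14884).
Largest index with value ≤ 23233: n = 152 (giving 23104).
Indices 122 through 152: 31 terms.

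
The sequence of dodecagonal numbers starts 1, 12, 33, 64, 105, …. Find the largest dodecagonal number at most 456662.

454812

Solve n(5n−4) ≤ 456662 for integer n.
n = 302 gives 454812 ≤ 456662, while n = 303 gives 457833 > 456662; so the answer is 454812.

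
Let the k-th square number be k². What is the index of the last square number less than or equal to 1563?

39

Solve n² ≤ 1563 for integer n.
n = 39 gives 1521 ≤ 1563, while n = 40 gives 1600 > 1563; so the answer is index 39.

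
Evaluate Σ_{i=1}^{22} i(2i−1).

7337

Σ i(2i−1) = 2Σi² − Σi over i = 1..22.
Σi = 253 and Σi² = 3795.
2·3795 − 1·253 = 7337.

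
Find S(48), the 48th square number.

2304

The 48th square number is n² with n = 48.
48² = 2304.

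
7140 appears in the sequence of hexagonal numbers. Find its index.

Set n(2n−1) = 7140, giving 2n² − n − 7140 = 0.
The discriminant is 1 + 8·7140 = 57121, and √57121 = 239.
So n = (1 + 239) / 4 = 240/4 = 60.
Check: 60·(2·60 − 1) = 7140. ✓

60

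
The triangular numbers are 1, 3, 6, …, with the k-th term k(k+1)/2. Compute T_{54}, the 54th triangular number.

The 54th triangular number is n(n+1)/2 with n = 54.
54·55/2 = 2970/2 = 1485.

1485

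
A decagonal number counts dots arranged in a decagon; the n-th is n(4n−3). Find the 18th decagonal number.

1242

18·(4·18 − 3) = 18·69 = 1242.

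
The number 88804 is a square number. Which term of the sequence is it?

298

We need n² = 88804, so n = √88804 = 298.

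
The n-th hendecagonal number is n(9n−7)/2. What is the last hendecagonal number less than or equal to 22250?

21805

Solve n(9n−7)/2 ≤ 22250 for integer n.
n = 70 gives 21805 ≤ 22250, while n = 71 gives 22436 > 22250; so the answer is 21805.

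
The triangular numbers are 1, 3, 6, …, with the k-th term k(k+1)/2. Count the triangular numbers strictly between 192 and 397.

8

The n-th triangular number is n(n+1)/2.
Smallest index with value > 192: n = 20 (giving 210).
Largest index with value < 397: n = 27 (giving 378).
Indices 20 through 27: 8 terms.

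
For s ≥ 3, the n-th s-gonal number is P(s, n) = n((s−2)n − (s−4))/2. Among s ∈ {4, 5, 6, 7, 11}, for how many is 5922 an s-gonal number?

s = 4: P(4, 76) = 5776 and P(4, 77) = 5929; 5922 is not s-gonal.
s = 5: P(5, 63) = 5922. ✓
s = 6: P(6, 54) = 5778 and P(6, 55) = 5995; 5922 is not s-gonal.
s = 7: P(7, 48) = 5688 and P(7, 49) = 5929; 5922 is not s-gonal.
s = 11: P(11, 36) = 5706 and P(11, 37) = 6031; 5922 is not s-gonal.
Hits: s ∈ {5} → 1.

1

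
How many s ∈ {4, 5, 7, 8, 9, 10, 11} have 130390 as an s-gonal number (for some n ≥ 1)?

1

s = 4: P(4, 361) = 130321 and P(4, 362) = 131044; 130390 is not s-gonal.
s = 5: P(5, 295) = 130390. ✓
s = 7: P(7, 228) = 129618 and P(7, 229) = 130759; 130390 is not s-gonal.
s = 8: P(8, 208) = 129376 and P(8, 209) = 130625; 130390 is not s-gonal.
s = 9: P(9, 193) = 129889 and P(9, 194) = 131241; 130390 is not s-gonal.
s = 10: P(10, 180) = 129060 and P(10, 181) = 130501; 130390 is not s-gonal.
s = 11: P(11, 170) = 129455 and P(11, 171) = 130986; 130390 is not s-gonal.
Hits: s ∈ {5} → 1.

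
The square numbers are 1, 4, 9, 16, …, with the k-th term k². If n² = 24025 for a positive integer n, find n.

We need n² = 24025, so n = √24025 = 155.

155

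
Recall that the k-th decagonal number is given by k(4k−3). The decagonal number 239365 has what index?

Set n(4n−3) = 239365, giving 4n² − 3n − 239365 = 0.
The discriminant is 9 + 16·239365 = 3829849, and √3829849 = 1957.
So n = (3 + 1957) / 8 = 1960/8 = 245.

245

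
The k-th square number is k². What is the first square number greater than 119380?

119716

Solve n² > 119380 for integer n.
The largest n with value ≤ 119380 is 345 (since 119025 ≤ 119380 < 119716), so the first above is n = 346, value 119716.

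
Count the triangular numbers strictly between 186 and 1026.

26

The n-th triangular number is n(n+1)/2.
Smallest index with value > 186: n = 19 (giving 190).
Largest index with value < 1026: n = 44 (giving 990).
Indices 19 through 44: 26 terms.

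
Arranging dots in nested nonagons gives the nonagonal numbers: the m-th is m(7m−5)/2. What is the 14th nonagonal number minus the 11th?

14·(7·14 − 5)/2 = 651 and 11·(7·11 − 5)/2 = 396.
Difference: 651 − 396 = 255.

255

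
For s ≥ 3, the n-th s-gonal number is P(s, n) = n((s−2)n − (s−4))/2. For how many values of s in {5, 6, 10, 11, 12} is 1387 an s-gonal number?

s = 5: P(5, 30) = 1335 and P(5, 31) = 1426; 1387 is not s-gonal.
s = 6: P(6, 26) = 1326 and P(6, 27) = 1431; 1387 is not s-gonal.
s = 10: P(10, 19) = 1387. ✓
s = 11: P(11, 17) = 1241 and P(11, 18) = 1395; 1387 is not s-gonal.
s = 12: P(12, 17) = 1377 and P(12, 18) = 1548; 1387 is not s-gonal.
Hits: s ∈ {10} → 1.

1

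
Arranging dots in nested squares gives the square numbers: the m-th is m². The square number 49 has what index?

7

We need n² = 49, so n = √49 = 7.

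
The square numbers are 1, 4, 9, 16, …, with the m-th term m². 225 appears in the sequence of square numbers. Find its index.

15

We need n² = 225, so n = √225 = 15.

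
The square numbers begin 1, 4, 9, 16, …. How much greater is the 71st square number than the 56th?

1905

71² = 5041 and 56² = 3136.
Difference: 5041 − 3136 = 1905.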